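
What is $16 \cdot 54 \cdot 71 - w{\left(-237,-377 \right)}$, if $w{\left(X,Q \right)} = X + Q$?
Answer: $61958$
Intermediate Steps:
$w{\left(X,Q \right)} = Q + X$
$16 \cdot 54 \cdot 71 - w{\left(-237,-377 \right)} = 16 \cdot 54 \cdot 71 - \left(-377 - 237\right) = 864 \cdot 71 - -614 = 61344 + 614 = 61958$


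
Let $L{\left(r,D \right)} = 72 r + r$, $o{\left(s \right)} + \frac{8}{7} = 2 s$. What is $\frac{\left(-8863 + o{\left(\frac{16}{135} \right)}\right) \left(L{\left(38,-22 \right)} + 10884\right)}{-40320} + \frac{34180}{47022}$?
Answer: $\frac{448403534463343}{149304254400} \approx 3003.3$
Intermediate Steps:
$o{\left(s \right)} = - \frac{8}{7} + 2 s$
$L{\left(r,D \right)} = 73 r$
$\frac{\left(-8863 + o{\left(\frac{16}{135} \right)}\right) \left(L{\left(38,-22 \right)} + 10884\right)}{-40320} + \frac{34180}{47022} = \frac{\left(-8863 - \left(\frac{8}{7} - 2 \cdot \frac{16}{135}\right)\right) \left(73 \cdot 38 + 10884\right)}{-40320} + \frac{34180}{47022} = \left(-8863 - \left(\frac{8}{7} - 2 \cdot 16 \cdot \frac{1}{135}\right)\right) \left(2774 + 10884\right) \left(- \frac{1}{40320}\right) + 34180 \cdot \frac{1}{47022} = \left(-8863 + \left(- \frac{8}{7} + 2 \cdot \frac{16}{135}\right)\right) 13658 \left(- \frac{1}{40320}\right) + \frac{17090}{23511} = \left(-8863 + \left(- \frac{8}{7} + \frac{32}{135}\right)\right) 13658 \left(- \frac{1}{40320}\right) + \frac{17090}{23511} = \left(-8863 - \frac{856}{945}\right) 13658 \left(- \frac{1}{40320}\right) + \frac{17090}{23511} = \left(- \frac{8376391}{945}\right) 13658 \left(- \frac{1}{40320}\right) + \frac{17090}{23511} = \left(- \frac{114404748278}{945}\right) \left(- \frac{1}{40320}\right) + \frac{17090}{23511} = \frac{57202374139}{19051200} + \frac{17090}{23511} = \frac{448403534463343}{149304254400}$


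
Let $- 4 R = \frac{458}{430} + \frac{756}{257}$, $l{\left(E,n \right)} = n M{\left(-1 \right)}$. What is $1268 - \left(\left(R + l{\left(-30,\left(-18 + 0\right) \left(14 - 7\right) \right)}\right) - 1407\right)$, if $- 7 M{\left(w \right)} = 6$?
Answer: $\frac{567579733}{221020} \approx 2568.0$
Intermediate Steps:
$M{\left(w \right)} = - \frac{6}{7}$ ($M{\left(w \right)} = \left(- \frac{1}{7}\right) 6 = - \frac{6}{7}$)
$l{\left(E,n \right)} = - \frac{6 n}{7}$ ($l{\left(E,n \right)} = n \left(- \frac{6}{7}\right) = - \frac{6 n}{7}$)
$R = - \frac{221393}{221020}$ ($R = - \frac{\frac{458}{430} + \frac{756}{257}}{4} = - \frac{458 \cdot \frac{1}{430} + 756 \cdot \frac{1}{257}}{4} = - \frac{\frac{229}{215} + \frac{756}{257}}{4} = \left(- \frac{1}{4}\right) \frac{221393}{55255} = - \frac{221393}{221020} \approx -1.0017$)
$1268 - \left(\left(R + l{\left(-30,\left(-18 + 0\right) \left(14 - 7\right) \right)}\right) - 1407\right) = 1268 - \left(\left(- \frac{221393}{221020} - \frac{6 \left(-18 + 0\right) \left(14 - 7\right)}{7}\right) - 1407\right) = 1268 - \left(\left(- \frac{221393}{221020} - \frac{6 \left(\left(-18\right) 7\right)}{7}\right) - 1407\right) = 1268 - \left(\left(- \frac{221393}{221020} - -108\right) - 1407\right) = 1268 - \left(\left(- \frac{221393}{221020} + 108\right) - 1407\right) = 1268 - \left(\frac{23648767}{221020} - 1407\right) = 1268 - - \frac{287326373}{221020} = 1268 + \frac{287326373}{221020} = \frac{567579733}{221020}$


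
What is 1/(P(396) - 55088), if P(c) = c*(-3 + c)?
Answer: 1/100540 ≈ 9.9463e-6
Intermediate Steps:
1/(P(396) - 55088) = 1/(396*(-3 + 396) - 55088) = 1/(396*393 - 55088) = 1/(155628 - 55088) = 1/100540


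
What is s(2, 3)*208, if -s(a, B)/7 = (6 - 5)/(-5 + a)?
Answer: 1456/3 ≈ 485.33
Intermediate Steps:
s(a, B) = -7/(-5 + a) (s(a, B) = -7*(6 - 5)/(-5 + a) = -7/(-5 + a))
s(2, 3)*208 = -7/(-5 + 2)*208 = -7/(-3)*208 = -7*(-1/3)*208 = (7/3)*208 = 1456/3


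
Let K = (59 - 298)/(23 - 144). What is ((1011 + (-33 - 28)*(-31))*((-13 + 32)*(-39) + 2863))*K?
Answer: 1471772516/121 ≈ 1.2163e+7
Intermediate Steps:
K = 239/121 (K = -239/(-121) = -239*(-1/121) = 239/121 ≈ 1.9752)
((1011 + (-33 - 28)*(-31))*((-13 + 32)*(-39) + 2863))*K = ((1011 + (-33 - 28)*(-31))*((-13 + 32)*(-39) + 2863))*(239/121) = ((1011 - 61*(-31))*(19*(-39) + 2863))*(239/121) = ((1011 + 1891)*(-741 + 2863))*(239/121) = (2902*2122)*(239/121) = 6158044*(239/121) = 1471772516/121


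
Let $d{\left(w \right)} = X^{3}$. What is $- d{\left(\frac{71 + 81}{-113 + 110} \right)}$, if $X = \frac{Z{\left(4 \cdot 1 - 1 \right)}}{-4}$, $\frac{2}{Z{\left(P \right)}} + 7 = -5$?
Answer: $- \frac{1}{13824} \approx -7.2338 \cdot 10^{-5}$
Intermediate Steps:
$Z{\left(P \right)} = - \frac{1}{6}$ ($Z{\left(P \right)} = \frac{2}{-7 - 5} = \frac{2}{-12} = 2 \left(- \frac{1}{12}\right) = - \frac{1}{6}$)
$X = \frac{1}{24}$ ($X = - \frac{1}{6 \left(-4\right)} = \left(- \frac{1}{6}\right) \left(- \frac{1}{4}\right) = \frac{1}{24} \approx 0.041667$)
$d{\left(w \right)} = \frac{1}{13824}$ ($d{\left(w \right)} = \left(\frac{1}{24}\right)^{3} = \frac{1}{13824}$)
$- d{\left(\frac{71 + 81}{-113 + 110} \right)} = \left(-1\right) \frac{1}{13824} = - \frac{1}{13824}$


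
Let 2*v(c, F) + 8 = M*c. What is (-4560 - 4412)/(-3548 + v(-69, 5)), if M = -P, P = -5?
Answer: 17944/7449 ≈ 2.4089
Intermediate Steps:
M = 5 (M = -1*(-5) = 5)
v(c, F) = -4 + 5*c/2 (v(c, F) = -4 + (5*c)/2 = -4 + 5*c/2)
(-4560 - 4412)/(-3548 + v(-69, 5)) = (-4560 - 4412)/(-3548 + (-4 + (5/2)*(-69))) = -8972/(-3548 + (-4 - 345/2)) = -8972/(-3548 - 353/2) = -8972/(-7449/2) = -8972*(-2/7449) = 17944/7449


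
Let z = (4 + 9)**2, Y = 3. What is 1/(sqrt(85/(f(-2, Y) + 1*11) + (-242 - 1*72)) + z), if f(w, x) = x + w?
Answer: 2028/346415 - 2*I*sqrt(11049)/346415 ≈ 0.0058542 - 0.00060687*I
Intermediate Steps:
f(w, x) = w + x
z = 169 (z = 13**2 = 169)
1/(sqrt(85/(f(-2, Y) + 1*11) + (-242 - 1*72)) + z) = 1/(sqrt(85/((-2 + 3) + 1*11) + (-242 - 1*72)) + 169) = 1/(sqrt(85/(1 + 11) + (-242 - 72)) + 169) = 1/(sqrt(85/12 - 314) + 169) = 1/(sqrt(-3683/12) + 169) = 1/(I*sqrt(11049)/6 + 169) = 1/(169 + I*sqrt(11049)/6)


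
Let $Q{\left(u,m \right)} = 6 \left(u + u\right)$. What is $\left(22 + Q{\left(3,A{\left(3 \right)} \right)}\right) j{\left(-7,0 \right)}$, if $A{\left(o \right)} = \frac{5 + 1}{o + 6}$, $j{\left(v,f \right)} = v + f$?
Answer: $-406$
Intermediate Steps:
$j{\left(v,f \right)} = f + v$
$A{\left(o \right)} = \frac{6}{6 + o}$
$Q{\left(u,m \right)} = 12 u$ ($Q{\left(u,m \right)} = 6 \cdot 2 u = 12 u$)
$\left(22 + Q{\left(3,A{\left(3 \right)} \right)}\right) j{\left(-7,0 \right)} = \left(22 + 12 \cdot 3\right) \left(0 - 7\right) = \left(22 + 36\right) \left(-7\right) = 58 \left(-7\right) = -406$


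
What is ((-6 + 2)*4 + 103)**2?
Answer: 7569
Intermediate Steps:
((-6 + 2)*4 + 103)**2 = (-4*4 + 103)**2 = (-16 + 103)**2 = 87**2 = 7569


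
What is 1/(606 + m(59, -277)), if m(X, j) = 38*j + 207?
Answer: -1/9713 ≈ -0.00010295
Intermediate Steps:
m(X, j) = 207 + 38*j
1/(606 + m(59, -277)) = 1/(606 + (207 + 38*(-277))) = 1/(606 + (207 - 10526)) = 1/(606 - 10319) = 1/(-9713) = -1/9713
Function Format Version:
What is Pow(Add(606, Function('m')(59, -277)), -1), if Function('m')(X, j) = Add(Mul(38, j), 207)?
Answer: Rational(-1, 9713) ≈ -0.00010295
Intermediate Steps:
Function('m')(X, j) = Add(207, Mul(38, j))
Pow(Add(606, Function('m')(59, -277)), -1) = Pow(Add(606, Add(207, Mul(38, -277))), -1) = Pow(Add(606, Add(207, -10526)), -1) = Pow(Add(606, -10319), -1) = Pow(-9713, -1) = Rational(-1, 9713)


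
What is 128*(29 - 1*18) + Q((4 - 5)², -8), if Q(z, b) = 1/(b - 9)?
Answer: 23935/17 ≈ 1407.9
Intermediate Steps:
Q(z, b) = 1/(-9 + b)
128*(29 - 1*18) + Q((4 - 5)², -8) = 128*(29 - 1*18) + 1/(-9 - 8) = 128*(29 - 18) + 1/(-17) = 128*11 - 1/17 = 1408 - 1/17 = 23935/17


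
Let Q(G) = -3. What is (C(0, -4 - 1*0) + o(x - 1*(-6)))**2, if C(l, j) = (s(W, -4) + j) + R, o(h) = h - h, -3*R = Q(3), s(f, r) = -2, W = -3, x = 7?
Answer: 25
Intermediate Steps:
R = 1 (R = -1/3*(-3) = 1)
o(h) = 0
C(l, j) = -1 + j (C(l, j) = (-2 + j) + 1 = -1 + j)
(C(0, -4 - 1*0) + o(x - 1*(-6)))**2 = ((-1 + (-4 - 1*0)) + 0)**2 = ((-1 + (-4 + 0)) + 0)**2 = ((-1 - 4) + 0)**2 = (-5 + 0)**2 = (-5)**2 = 25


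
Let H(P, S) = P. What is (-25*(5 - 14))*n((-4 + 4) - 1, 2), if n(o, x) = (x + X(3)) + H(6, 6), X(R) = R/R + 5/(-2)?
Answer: 2925/2 ≈ 1462.5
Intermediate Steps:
X(R) = -3/2 (X(R) = 1 + 5*(-½) = 1 - 5/2 = -3/2)
n(o, x) = 9/2 + x (n(o, x) = (x - 3/2) + 6 = (-3/2 + x) + 6 = 9/2 + x)
(-25*(5 - 14))*n((-4 + 4) - 1, 2) = (-25*(5 - 14))*(9/2 + 2) = -25*(-9)*(13/2) = 225*(13/2) = 2925/2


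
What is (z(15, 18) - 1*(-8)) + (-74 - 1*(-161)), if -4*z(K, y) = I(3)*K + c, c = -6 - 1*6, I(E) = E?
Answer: 347/4 ≈ 86.750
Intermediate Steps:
c = -12 (c = -6 - 6 = -12)
z(K, y) = 3 - 3*K/4 (z(K, y) = -(3*K - 12)/4 = -(-12 + 3*K)/4 = 3 - 3*K/4)
(z(15, 18) - 1*(-8)) + (-74 - 1*(-161)) = ((3 - ¾*15) - 1*(-8)) + (-74 - 1*(-161)) = ((3 - 45/4) + 8) + (-74 + 161) = (-33/4 + 8) + 87 = -¼ + 87 = 347/4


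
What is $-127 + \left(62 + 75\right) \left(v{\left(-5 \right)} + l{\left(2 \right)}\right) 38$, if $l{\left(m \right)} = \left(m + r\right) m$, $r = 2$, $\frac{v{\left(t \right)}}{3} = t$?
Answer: $-36569$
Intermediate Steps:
$v{\left(t \right)} = 3 t$
$l{\left(m \right)} = m \left(2 + m\right)$ ($l{\left(m \right)} = \left(m + 2\right) m = \left(2 + m\right) m = m \left(2 + m\right)$)
$-127 + \left(62 + 75\right) \left(v{\left(-5 \right)} + l{\left(2 \right)}\right) 38 = -127 + \left(62 + 75\right) \left(3 \left(-5\right) + 2 \left(2 + 2\right)\right) 38 = -127 + 137 \left(-15 + 2 \cdot 4\right) 38 = -127 + 137 \left(-15 + 8\right) 38 = -127 + 137 \left(-7\right) 38 = -127 - 36442 = -36569$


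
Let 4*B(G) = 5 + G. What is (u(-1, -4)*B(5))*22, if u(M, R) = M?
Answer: -55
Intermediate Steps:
B(G) = 5/4 + G/4 (B(G) = (5 + G)/4 = 5/4 + G/4)
(u(-1, -4)*B(5))*22 = -(5/4 + (1/4)*5)*22 = -(5/4 + 5/4)*22 = -1*5/2*22 = -5/2*22 = -55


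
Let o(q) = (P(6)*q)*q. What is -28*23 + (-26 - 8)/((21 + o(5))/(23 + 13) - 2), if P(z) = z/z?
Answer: -7760/13 ≈ -596.92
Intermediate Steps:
P(z) = 1
o(q) = q² (o(q) = (1*q)*q = q*q = q²)
-28*23 + (-26 - 8)/((21 + o(5))/(23 + 13) - 2) = -28*23 + (-26 - 8)/((21 + 5²)/(23 + 13) - 2) = -644 - 34/((21 + 25)/36 - 2) = -644 - 34/(46*(1/36) - 2) = -644 - 34/(23/18 - 2) = -644 - 34/(-13/18) = -644 - 34*(-18/13) = -644 + 612/13 = -7760/13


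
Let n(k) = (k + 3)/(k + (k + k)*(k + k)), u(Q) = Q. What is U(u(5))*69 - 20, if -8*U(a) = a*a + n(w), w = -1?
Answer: -1931/8 ≈ -241.38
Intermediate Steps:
n(k) = (3 + k)/(k + 4*k²) (n(k) = (3 + k)/(k + (2*k)*(2*k)) = (3 + k)/(k + 4*k²))
U(a) = -1/12 - a²/8 (U(a) = -(a*a + (3 - 1)/((-1)*(1 + 4*(-1))))/8 = -(a² - 1*2/(1 - 4))/8 = -(a² - 1*2/(-3))/8 = -(a² - 1*(-⅓)*2)/8 = -(a² + ⅔)/8 = -(⅔ + a²)/8 = -1/12 - a²/8)
U(u(5))*69 - 20 = (-1/12 - ⅛*5²)*69 - 20 = (-1/12 - ⅛*25)*69 - 20 = (-1/12 - 25/8)*69 - 20 = -77/24*69 - 20 = -1771/8 - 20 = -1931/8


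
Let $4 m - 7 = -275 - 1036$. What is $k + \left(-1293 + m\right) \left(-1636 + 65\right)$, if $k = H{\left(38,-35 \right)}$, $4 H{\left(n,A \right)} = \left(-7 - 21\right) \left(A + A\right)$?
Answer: $2543939$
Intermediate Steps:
$m = -326$ ($m = \frac{7}{4} + \frac{-275 - 1036}{4} = \frac{7}{4} + \frac{1}{4} \left(-1311\right) = \frac{7}{4} - \frac{1311}{4} = -326$)
$H{\left(n,A \right)} = - 14 A$ ($H{\left(n,A \right)} = \frac{\left(-7 - 21\right) \left(A + A\right)}{4} = \frac{\left(-28\right) 2 A}{4} = \frac{\left(-56\right) A}{4} = - 14 A$)
$k = 490$ ($k = \left(-14\right) \left(-35\right) = 490$)
$k + \left(-1293 + m\right) \left(-1636 + 65\right) = 490 + \left(-1293 - 326\right) \left(-1636 + 65\right) = 490 - -2543449 = 490 + 2543449 = 2543939$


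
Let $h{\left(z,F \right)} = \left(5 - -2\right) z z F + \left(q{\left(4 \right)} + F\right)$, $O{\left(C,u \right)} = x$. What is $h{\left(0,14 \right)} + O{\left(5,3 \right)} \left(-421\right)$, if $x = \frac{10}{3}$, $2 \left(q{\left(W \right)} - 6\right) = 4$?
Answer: $- \frac{4144}{3} \approx -1381.3$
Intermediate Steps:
$q{\left(W \right)} = 8$ ($q{\left(W \right)} = 6 + \frac{1}{2} \cdot 4 = 6 + 2 = 8$)
$x = \frac{10}{3}$ ($x = 10 \cdot \frac{1}{3} = \frac{10}{3} \approx 3.3333$)
$O{\left(C,u \right)} = \frac{10}{3}$
$h{\left(z,F \right)} = 8 + F + 7 F z^{2}$ ($h{\left(z,F \right)} = \left(5 - -2\right) z z F + \left(8 + F\right) = \left(5 + 2\right) z^{2} F + \left(8 + F\right) = 7 F z^{2} + \left(8 + F\right) = 8 + F + 7 F z^{2}$)
$h{\left(0,14 \right)} + O{\left(5,3 \right)} \left(-421\right) = \left(8 + 14 + 7 \cdot 14 \cdot 0^{2}\right) + \frac{10}{3} \left(-421\right) = \left(8 + 14 + 7 \cdot 14 \cdot 0\right) - \frac{4210}{3} = \left(8 + 14 + 0\right) - \frac{4210}{3} = 22 - \frac{4210}{3} = - \frac{4144}{3}$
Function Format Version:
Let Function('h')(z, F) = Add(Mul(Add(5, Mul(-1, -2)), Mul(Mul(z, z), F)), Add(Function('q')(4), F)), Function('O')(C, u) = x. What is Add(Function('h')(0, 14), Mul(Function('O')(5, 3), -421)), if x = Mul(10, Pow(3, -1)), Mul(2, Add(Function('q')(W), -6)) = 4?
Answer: Rational(-4144, 3) ≈ -1381.3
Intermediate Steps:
Function('q')(W) = 8 (Function('q')(W) = Add(6, Mul(Rational(1, 2), 4)) = Add(6, 2) = 8)
x = Rational(10, 3) (x = Mul(10, Rational(1, 3)) = Rational(10, 3) ≈ 3.3333)
Function('O')(C, u) = Rational(10, 3)
Function('h')(z, F) = Add(8, F, Mul(7, F, Pow(z, 2))) (Function('h')(z, F) = Add(Mul(Add(5, Mul(-1, -2)), Mul(Mul(z, z), F)), Add(8, F)) = Add(Mul(Add(5, 2), Mul(Pow(z, 2), F)), Add(8, F)) = Add(Mul(7, Mul(F, Pow(z, 2))), Add(8, F)) = Add(Mul(7, F, Pow(z, 2)), Add(8, F)) = Add(8, F, Mul(7, F, Pow(z, 2))))
Add(Function('h')(0, 14), Mul(Function('O')(5, 3), -421)) = Add(Add(8, 14, Mul(7, 14, Pow(0, 2))), Mul(Rational(10, 3), -421)) = Add(Add(8, 14, Mul(7, 14, 0)), Rational(-4210, 3)) = Add(Add(8, 14, 0), Rational(-4210, 3)) = Add(22, Rational(-4210, 3)) = Rational(-4144, 3)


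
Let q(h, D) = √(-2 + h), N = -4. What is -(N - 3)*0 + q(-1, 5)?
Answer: I*√3 ≈ 1.732*I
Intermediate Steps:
-(N - 3)*0 + q(-1, 5) = -(-4 - 3)*0 + √(-2 - 1) = -1*(-7)*0 + √(-3) = 7*0 + I*√3 = 0 + I*√3 = I*√3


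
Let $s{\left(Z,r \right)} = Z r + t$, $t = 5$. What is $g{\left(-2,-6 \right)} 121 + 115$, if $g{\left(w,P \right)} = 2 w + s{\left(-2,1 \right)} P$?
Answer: $-2547$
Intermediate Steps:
$s{\left(Z,r \right)} = 5 + Z r$ ($s{\left(Z,r \right)} = Z r + 5 = 5 + Z r$)
$g{\left(w,P \right)} = 2 w + 3 P$ ($g{\left(w,P \right)} = 2 w + \left(5 - 2\right) P = 2 w + 3 P$)
$g{\left(-2,-6 \right)} 121 + 115 = \left(2 \left(-2\right) + 3 \left(-6\right)\right) 121 + 115 = \left(-4 - 18\right) 121 + 115 = \left(-22\right) 121 + 115 = -2662 + 115 = -2547$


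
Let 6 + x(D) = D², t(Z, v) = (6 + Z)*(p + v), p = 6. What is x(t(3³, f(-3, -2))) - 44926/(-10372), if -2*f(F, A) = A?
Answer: 276721493/5186 ≈ 53359.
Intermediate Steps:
f(F, A) = -A/2
t(Z, v) = (6 + Z)*(6 + v)
x(D) = -6 + D²
x(t(3³, f(-3, -2))) - 44926/(-10372) = (-6 + (36 + 6*3³ + 6*(-½*(-2)) + 3³*(-½*(-2)))²) - 44926/(-10372) = (-6 + (36 + 6*27 + 6*1 + 27*1)²) - 44926*(-1)/10372 = (-6 + (36 + 162 + 6 + 27)²) - 1*(-22463/5186) = (-6 + 231²) + 22463/5186 = (-6 + 53361) + 22463/5186 = 53355 + 22463/5186 = 276721493/5186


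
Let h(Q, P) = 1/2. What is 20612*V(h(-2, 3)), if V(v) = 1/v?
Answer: 41224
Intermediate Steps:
h(Q, P) = ½
20612*V(h(-2, 3)) = 20612/(½) = 20612*2 = 41224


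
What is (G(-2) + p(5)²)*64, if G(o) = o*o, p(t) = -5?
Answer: 1856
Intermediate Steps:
G(o) = o²
(G(-2) + p(5)²)*64 = ((-2)² + (-5)²)*64 = (4 + 25)*64 = 29*64 = 1856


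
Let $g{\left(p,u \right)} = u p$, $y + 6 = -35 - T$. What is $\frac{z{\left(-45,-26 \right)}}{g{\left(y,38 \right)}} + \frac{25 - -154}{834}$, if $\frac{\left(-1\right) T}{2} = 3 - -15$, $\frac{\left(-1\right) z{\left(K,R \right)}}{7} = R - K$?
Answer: $\frac{1907}{2085} \approx 0.91463$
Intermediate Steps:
$z{\left(K,R \right)} = - 7 R + 7 K$ ($z{\left(K,R \right)} = - 7 \left(R - K\right) = - 7 R + 7 K$)
$T = -36$ ($T = - 2 \left(3 - -15\right) = - 2 \left(3 + 15\right) = \left(-2\right) 18 = -36$)
$y = -5$ ($y = -6 - -1 = -6 + \left(-35 + 36\right) = -6 + 1 = -5$)
$g{\left(p,u \right)} = p u$
$\frac{z{\left(-45,-26 \right)}}{g{\left(y,38 \right)}} + \frac{25 - -154}{834} = \frac{\left(-7\right) \left(-26\right) + 7 \left(-45\right)}{\left(-5\right) 38} + \frac{25 - -154}{834} = \frac{182 - 315}{-190} + \left(25 + 154\right) \frac{1}{834} = \left(-133\right) \left(- \frac{1}{190}\right) + 179 \cdot \frac{1}{834} = \frac{7}{10} + \frac{179}{834} = \frac{1907}{2085}$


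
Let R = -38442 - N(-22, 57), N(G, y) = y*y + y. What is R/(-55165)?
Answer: 41748/55165 ≈ 0.75678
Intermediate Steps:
N(G, y) = y + y² (N(G, y) = y² + y = y + y²)
R = -41748 (R = -38442 - 57*(1 + 57) = -38442 - 57*58 = -38442 - 1*3306 = -38442 - 3306 = -41748)
R/(-55165) = -41748/(-55165) = -41748*(-1/55165) = 41748/55165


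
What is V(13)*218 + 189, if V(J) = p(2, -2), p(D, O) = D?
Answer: 625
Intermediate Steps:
V(J) = 2
V(13)*218 + 189 = 2*218 + 189 = 436 + 189 = 625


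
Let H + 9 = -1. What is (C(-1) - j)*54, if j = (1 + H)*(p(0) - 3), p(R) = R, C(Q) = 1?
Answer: -1404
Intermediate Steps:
H = -10 (H = -9 - 1 = -10)
j = 27 (j = (1 - 10)*(0 - 3) = -9*(-3) = 27)
(C(-1) - j)*54 = (1 - 1*27)*54 = (1 - 27)*54 = -26*54 = -1404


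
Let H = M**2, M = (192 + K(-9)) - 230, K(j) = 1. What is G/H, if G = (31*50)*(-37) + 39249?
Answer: -18101/1369 ≈ -13.222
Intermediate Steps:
M = -37 (M = (192 + 1) - 230 = 193 - 230 = -37)
G = -18101 (G = 1550*(-37) + 39249 = -57350 + 39249 = -18101)
H = 1369 (H = (-37)**2 = 1369)
G/H = -18101/1369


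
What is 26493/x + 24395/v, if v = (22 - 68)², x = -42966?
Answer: 165349397/15152676 ≈ 10.912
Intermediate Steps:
v = 2116 (v = (-46)² = 2116)
26493/x + 24395/v = 26493/(-42966) + 24395/2116 = 26493*(-1/42966) + 24395*(1/2116) = -8831/14322 + 24395/2116 = 165349397/15152676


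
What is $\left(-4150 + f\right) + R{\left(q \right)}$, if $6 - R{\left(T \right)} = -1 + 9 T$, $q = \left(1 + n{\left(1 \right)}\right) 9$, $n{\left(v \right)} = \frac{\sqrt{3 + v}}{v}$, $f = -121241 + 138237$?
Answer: $12610$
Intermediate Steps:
$f = 16996$
$n{\left(v \right)} = \frac{\sqrt{3 + v}}{v}$
$q = 27$ ($q = \left(1 + \frac{\sqrt{3 + 1}}{1}\right) 9 = \left(1 + 1 \sqrt{4}\right) 9 = \left(1 + 1 \cdot 2\right) 9 = \left(1 + 2\right) 9 = 3 \cdot 9 = 27$)
$R{\left(T \right)} = 7 - 9 T$ ($R{\left(T \right)} = 6 - \left(-1 + 9 T\right) = 7 - 9 T$)
$\left(-4150 + f\right) + R{\left(q \right)} = \left(-4150 + 16996\right) + \left(7 - 243\right) = 12846 + \left(7 - 243\right) = 12846 - 236 = 12610$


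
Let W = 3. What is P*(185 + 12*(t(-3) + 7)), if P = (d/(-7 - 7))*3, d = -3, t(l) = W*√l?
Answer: 2421/14 + 162*I*√3/7 ≈ 172.93 + 40.085*I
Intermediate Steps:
t(l) = 3*√l
P = 9/14 (P = -3/(-7 - 7)*3 = -3/(-14)*3 = -3*(-1/14)*3 = (3/14)*3 = 9/14 ≈ 0.64286)
P*(185 + 12*(t(-3) + 7)) = 9*(185 + 12*(3*√(-3) + 7))/14 = 9*(185 + 12*(3*(I*√3) + 7))/14 = 9*(185 + 12*(3*I*√3 + 7))/14 = 9*(185 + 12*(7 + 3*I*√3))/14 = 9*(185 + (84 + 36*I*√3))/14 = 9*(269 + 36*I*√3)/14 = 2421/14 + 162*I*√3/7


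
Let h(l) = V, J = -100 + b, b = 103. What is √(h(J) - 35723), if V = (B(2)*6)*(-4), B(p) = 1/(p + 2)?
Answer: I*√35729 ≈ 189.02*I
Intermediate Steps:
B(p) = 1/(2 + p)
V = -6 (V = (6/(2 + 2))*(-4) = (6/4)*(-4) = ((¼)*6)*(-4) = (3/2)*(-4) = -6)
J = 3 (J = -100 + 103 = 3)
h(l) = -6
√(h(J) - 35723) = √(-6 - 35723) = √(-35729) = I*√35729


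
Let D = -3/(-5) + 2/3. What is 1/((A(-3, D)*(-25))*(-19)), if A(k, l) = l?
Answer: 3/1805 ≈ 0.0016620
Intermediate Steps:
D = 19/15 (D = -3*(-⅕) + 2*(⅓) = ⅗ + ⅔ = 19/15 ≈ 1.2667)
1/((A(-3, D)*(-25))*(-19)) = 1/(((19/15)*(-25))*(-19)) = 1/(-95/3*(-19)) = 1/(1805/3) = 3/1805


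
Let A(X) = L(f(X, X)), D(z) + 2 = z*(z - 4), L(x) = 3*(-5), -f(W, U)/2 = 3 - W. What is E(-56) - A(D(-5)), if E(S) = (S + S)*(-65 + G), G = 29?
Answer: 4047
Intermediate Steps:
f(W, U) = -6 + 2*W (f(W, U) = -2*(3 - W) = -6 + 2*W)
L(x) = -15
D(z) = -2 + z*(-4 + z) (D(z) = -2 + z*(z - 4) = -2 + z*(-4 + z))
A(X) = -15
E(S) = -72*S (E(S) = (S + S)*(-65 + 29) = (2*S)*(-36) = -72*S)
E(-56) - A(D(-5)) = -72*(-56) - 1*(-15) = 4032 + 15 = 4047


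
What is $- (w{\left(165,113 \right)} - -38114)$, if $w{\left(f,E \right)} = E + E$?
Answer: $-38340$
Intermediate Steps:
$w{\left(f,E \right)} = 2 E$
$- (w{\left(165,113 \right)} - -38114) = - (2 \cdot 113 - -38114) = - (226 + 38114) = \left(-1\right) 38340 = -38340$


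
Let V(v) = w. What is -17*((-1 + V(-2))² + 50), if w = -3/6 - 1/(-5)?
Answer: -87873/100 ≈ -878.73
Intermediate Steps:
w = -3/10 (w = -3*⅙ - 1*(-⅕) = -½ + ⅕ = -3/10 ≈ -0.30000)
V(v) = -3/10
-17*((-1 + V(-2))² + 50) = -17*((-1 - 3/10)² + 50) = -17*((-13/10)² + 50) = -17*(169/100 + 50) = -17*5169/100 = -87873/100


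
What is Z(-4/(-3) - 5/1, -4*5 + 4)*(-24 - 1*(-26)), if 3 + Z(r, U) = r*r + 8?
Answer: 332/9 ≈ 36.889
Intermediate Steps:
Z(r, U) = 5 + r² (Z(r, U) = -3 + (r*r + 8) = -3 + (r² + 8) = -3 + (8 + r²) = 5 + r²)
Z(-4/(-3) - 5/1, -4*5 + 4)*(-24 - 1*(-26)) = (5 + (-4/(-3) - 5/1)²)*(-24 - 1*(-26)) = (5 + (-4*(-⅓) - 5*1)²)*(-24 + 26) = (5 + (4/3 - 5)²)*2 = (5 + (-11/3)²)*2 = (5 + 121/9)*2 = (166/9)*2 = 332/9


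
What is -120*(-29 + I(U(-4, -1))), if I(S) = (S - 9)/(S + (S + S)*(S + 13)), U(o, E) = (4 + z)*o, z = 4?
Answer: 515655/148 ≈ 3484.2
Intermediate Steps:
U(o, E) = 8*o (U(o, E) = (4 + 4)*o = 8*o)
I(S) = (-9 + S)/(S + 2*S*(13 + S)) (I(S) = (-9 + S)/(S + (2*S)*(13 + S)) = (-9 + S)/(S + 2*S*(13 + S)))
-120*(-29 + I(U(-4, -1))) = -120*(-29 + (-9 + 8*(-4))/(((8*(-4)))*(27 + 2*(8*(-4))))) = -120*(-29 + (-9 - 32)/((-32)*(27 + 2*(-32)))) = -120*(-29 - 1/32*(-41)/(27 - 64)) = -120*(-29 - 1/32*(-41)/(-37)) = -120*(-29 - 1/32*(-1/37)*(-41)) = -120*(-29 - 41/1184) = -120*(-34377/1184) = 515655/148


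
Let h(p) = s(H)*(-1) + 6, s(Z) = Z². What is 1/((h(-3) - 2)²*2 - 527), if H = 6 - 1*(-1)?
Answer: 1/3523 ≈ 0.00028385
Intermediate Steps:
H = 7 (H = 6 + 1 = 7)
h(p) = -43 (h(p) = 7²*(-1) + 6 = 49*(-1) + 6 = -49 + 6 = -43)
1/((h(-3) - 2)²*2 - 527) = 1/((-43 - 2)²*2 - 527) = 1/((-45)²*2 - 527) = 1/(2025*2 - 527) = 1/(4050 - 527) = 1/3523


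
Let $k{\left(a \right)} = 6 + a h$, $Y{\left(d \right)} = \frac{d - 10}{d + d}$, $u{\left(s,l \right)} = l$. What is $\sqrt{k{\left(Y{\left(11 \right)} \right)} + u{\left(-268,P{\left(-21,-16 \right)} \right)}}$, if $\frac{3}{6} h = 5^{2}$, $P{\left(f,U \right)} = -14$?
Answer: $\frac{3 i \sqrt{77}}{11} \approx 2.3932 i$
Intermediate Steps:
$h = 50$ ($h = 2 \cdot 5^{2} = 2 \cdot 25 = 50$)
$Y{\left(d \right)} = \frac{-10 + d}{2 d}$
$k{\left(a \right)} = 6 + 50 a$ ($k{\left(a \right)} = 6 + a 50 = 6 + 50 a$)
$\sqrt{k{\left(Y{\left(11 \right)} \right)} + u{\left(-268,P{\left(-21,-16 \right)} \right)}} = \sqrt{\left(6 + 50 \frac{-10 + 11}{2 \cdot 11}\right) - 14} = \sqrt{\left(6 + 50 \cdot \frac{1}{2} \cdot \frac{1}{11} \cdot 1\right) - 14} = \sqrt{\left(6 + 50 \cdot \frac{1}{22}\right) - 14} = \sqrt{\left(6 + \frac{25}{11}\right) - 14} = \sqrt{\frac{91}{11} - 14} = \sqrt{- \frac{63}{11}} = \frac{3 i \sqrt{77}}{11}$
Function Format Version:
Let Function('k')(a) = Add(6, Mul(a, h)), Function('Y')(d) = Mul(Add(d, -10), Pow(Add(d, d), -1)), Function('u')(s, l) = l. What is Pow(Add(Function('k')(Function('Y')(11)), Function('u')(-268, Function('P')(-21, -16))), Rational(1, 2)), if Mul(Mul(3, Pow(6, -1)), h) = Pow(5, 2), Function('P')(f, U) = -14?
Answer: Mul(Rational(3, 11), I, Pow(77, Rational(1, 2))) ≈ Mul(2.3932, I)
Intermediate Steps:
h = 50 (h = Mul(2, Pow(5, 2)) = Mul(2, 25) = 50)
Function('Y')(d) = Mul(Rational(1, 2), Pow(d, -1), Add(-10, d)) (Function('Y')(d) = Mul(Add(-10, d), Pow(Mul(2, d), -1)) = Mul(Add(-10, d), Mul(Rational(1, 2), Pow(d, -1))) = Mul(Rational(1, 2), Pow(d, -1), Add(-10, d)))
Function('k')(a) = Add(6, Mul(50, a)) (Function('k')(a) = Add(6, Mul(a, 50)) = Add(6, Mul(50, a)))
Pow(Add(Function('k')(Function('Y')(11)), Function('u')(-268, Function('P')(-21, -16))), Rational(1, 2)) = Pow(Add(Add(6, Mul(50, Mul(Rational(1, 2), Pow(11, -1), Add(-10, 11)))), -14), Rational(1, 2)) = Pow(Add(Add(6, Mul(50, Mul(Rational(1, 2), Rational(1, 11), 1))), -14), Rational(1, 2)) = Pow(Add(Add(6, Mul(50, Rational(1, 22))), -14), Rational(1, 2)) = Pow(Add(Add(6, Rational(25, 11)), -14), Rational(1, 2)) = Pow(Add(Rational(91, 11), -14), Rational(1, 2)) = Pow(Rational(-63, 11), Rational(1, 2)) = Mul(Rational(3, 11), I, Pow(77, Rational(1, 2)))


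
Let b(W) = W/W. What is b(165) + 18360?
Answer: 18361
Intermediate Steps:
b(W) = 1
b(165) + 18360 = 1 + 18360 = 18361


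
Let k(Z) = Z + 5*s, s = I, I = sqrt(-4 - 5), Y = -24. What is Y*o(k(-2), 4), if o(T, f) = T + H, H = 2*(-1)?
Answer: 96 - 360*I ≈ 96.0 - 360.0*I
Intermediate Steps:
H = -2
I = 3*I (I = sqrt(-9) = 3*I ≈ 3.0*I)
s = 3*I ≈ 3.0*I
k(Z) = Z + 15*I (k(Z) = Z + 5*(3*I) = Z + 15*I)
o(T, f) = -2 + T (o(T, f) = T - 2 = -2 + T)
Y*o(k(-2), 4) = -24*(-2 + (-2 + 15*I)) = -24*(-4 + 15*I) = 96 - 360*I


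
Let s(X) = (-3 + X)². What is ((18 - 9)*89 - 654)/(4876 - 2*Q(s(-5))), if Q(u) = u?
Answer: 147/4748 ≈ 0.030960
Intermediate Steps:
((18 - 9)*89 - 654)/(4876 - 2*Q(s(-5))) = ((18 - 9)*89 - 654)/(4876 - 2*(-3 - 5)²) = (9*89 - 654)/(4876 - 2*(-8)²) = (801 - 654)/(4876 - 2*64) = 147/(4876 - 128) = 147/4748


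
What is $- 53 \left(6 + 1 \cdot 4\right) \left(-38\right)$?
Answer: $20140$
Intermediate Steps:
$- 53 \left(6 + 1 \cdot 4\right) \left(-38\right) = - 53 \left(6 + 4\right) \left(-38\right) = \left(-53\right) 10 \left(-38\right) = \left(-530\right) \left(-38\right) = 20140$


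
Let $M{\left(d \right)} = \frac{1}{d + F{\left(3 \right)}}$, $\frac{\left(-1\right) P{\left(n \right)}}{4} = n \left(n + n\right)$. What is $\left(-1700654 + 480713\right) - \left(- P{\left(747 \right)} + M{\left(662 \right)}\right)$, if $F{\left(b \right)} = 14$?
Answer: $- \frac{3842392789}{676} \approx -5.684 \cdot 10^{6}$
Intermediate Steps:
$P{\left(n \right)} = - 8 n^{2}$ ($P{\left(n \right)} = - 4 n \left(n + n\right) = - 4 n 2 n = - 4 \cdot 2 n^{2} = - 8 n^{2}$)
$M{\left(d \right)} = \frac{1}{14 + d}$ ($M{\left(d \right)} = \frac{1}{d + 14} = \frac{1}{14 + d}$)
$\left(-1700654 + 480713\right) - \left(- P{\left(747 \right)} + M{\left(662 \right)}\right) = \left(-1700654 + 480713\right) - \left(4464072 + \frac{1}{14 + 662}\right) = -1219941 - \frac{3017712673}{676} = - \frac{3842392789}{676}$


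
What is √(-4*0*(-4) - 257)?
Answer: I*√257 ≈ 16.031*I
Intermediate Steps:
√(-4*0*(-4) - 257) = √(0*(-4) - 257) = √(0 - 257) = √(-257) = I*√257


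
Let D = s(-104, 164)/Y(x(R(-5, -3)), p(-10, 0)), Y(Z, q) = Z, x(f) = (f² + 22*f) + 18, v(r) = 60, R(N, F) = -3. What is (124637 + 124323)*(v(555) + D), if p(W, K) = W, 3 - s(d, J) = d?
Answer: 555927680/39 ≈ 1.4255e+7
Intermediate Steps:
s(d, J) = 3 - d
x(f) = 18 + f² + 22*f
D = -107/39 (D = (3 - 1*(-104))/(18 + (-3)² + 22*(-3)) = (3 + 104)/(18 + 9 - 66) = 107/(-39) = 107*(-1/39) = -107/39 ≈ -2.7436)
(124637 + 124323)*(v(555) + D) = (124637 + 124323)*(60 - 107/39) = 248960*(2233/39) = 555927680/39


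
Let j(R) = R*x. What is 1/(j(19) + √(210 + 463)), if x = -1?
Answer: 19/312 + √673/312 ≈ 0.14405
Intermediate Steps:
j(R) = -R (j(R) = R*(-1) = -R)
1/(j(19) + √(210 + 463)) = 1/(-1*19 + √(210 + 463)) = 1/(-19 + √673)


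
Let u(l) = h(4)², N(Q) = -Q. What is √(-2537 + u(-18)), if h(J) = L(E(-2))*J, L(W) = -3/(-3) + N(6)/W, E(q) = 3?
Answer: I*√2521 ≈ 50.21*I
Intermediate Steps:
L(W) = 1 - 6/W (L(W) = -3/(-3) + (-1*6)/W = -3*(-⅓) - 6/W = 1 - 6/W)
h(J) = -J (h(J) = ((-6 + 3)/3)*J = ((⅓)*(-3))*J = -J)
u(l) = 16 (u(l) = (-1*4)² = (-4)² = 16)
√(-2537 + u(-18)) = √(-2537 + 16) = √(-2521) = I*√2521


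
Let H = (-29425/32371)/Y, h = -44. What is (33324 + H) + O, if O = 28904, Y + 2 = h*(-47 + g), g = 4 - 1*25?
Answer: 1204600781739/19357858 ≈ 62228.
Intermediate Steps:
g = -21 (g = 4 - 25 = -21)
Y = 2990 (Y = -2 - 44*(-47 - 21) = -2 - 44*(-68) = -2 + 2992 = 2990)
H = -5885/19357858 (H = -29425/32371/2990 = -29425*1/32371*(1/2990) = -29425/32371*1/2990 = -5885/19357858 ≈ -0.00030401)
(33324 + H) + O = (33324 - 5885/19357858) + 28904 = 645081254107/19357858 + 28904 = 1204600781739/19357858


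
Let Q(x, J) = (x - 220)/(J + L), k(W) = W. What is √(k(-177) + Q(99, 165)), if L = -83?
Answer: I*√1200070/82 ≈ 13.359*I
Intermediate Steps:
Q(x, J) = (-220 + x)/(-83 + J) (Q(x, J) = (x - 220)/(J - 83) = (-220 + x)/(-83 + J))
√(k(-177) + Q(99, 165)) = √(-177 + (-220 + 99)/(-83 + 165)) = √(-177 - 121/82) = √(-14635/82) = I*√1200070/82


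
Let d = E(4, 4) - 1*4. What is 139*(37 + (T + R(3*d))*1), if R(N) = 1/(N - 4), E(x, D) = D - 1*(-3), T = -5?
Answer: 22379/5 ≈ 4475.8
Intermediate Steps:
E(x, D) = 3 + D (E(x, D) = D + 3 = 3 + D)
d = 3 (d = (3 + 4) - 1*4 = 7 - 4 = 3)
R(N) = 1/(-4 + N)
139*(37 + (T + R(3*d))*1) = 139*(37 + (-5 + 1/(-4 + 3*3))*1) = 139*(37 + (-5 + 1/(-4 + 9))*1) = 139*(37 + (-5 + 1/5)*1) = 139*(37 - 24/5*1) = 139*(37 - 24/5) = 139*(161/5) = 22379/5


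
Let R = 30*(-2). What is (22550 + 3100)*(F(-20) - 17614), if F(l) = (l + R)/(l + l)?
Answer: -451747800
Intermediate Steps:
R = -60
F(l) = (-60 + l)/(2*l) (F(l) = (l - 60)/(l + l) = (-60 + l)/((2*l)) = (-60 + l)*(1/(2*l)) = (-60 + l)/(2*l))
(22550 + 3100)*(F(-20) - 17614) = (22550 + 3100)*((1/2)*(-60 - 20)/(-20) - 17614) = 25650*((1/2)*(-1/20)*(-80) - 17614) = 25650*(2 - 17614) = 25650*(-17612) = -451747800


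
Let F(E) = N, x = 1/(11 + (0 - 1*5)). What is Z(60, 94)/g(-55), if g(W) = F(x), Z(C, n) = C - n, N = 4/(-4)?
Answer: 34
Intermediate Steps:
x = ⅙ (x = 1/(11 + (0 - 5)) = 1/(11 - 5) = 1/6 = ⅙ ≈ 0.16667)
N = -1 (N = 4*(-¼) = -1)
F(E) = -1
g(W) = -1
Z(60, 94)/g(-55) = (60 - 1*94)/(-1) = (60 - 94)*(-1) = -34*(-1) = 34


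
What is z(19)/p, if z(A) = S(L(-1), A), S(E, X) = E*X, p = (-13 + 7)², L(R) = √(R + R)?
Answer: 19*I*√2/36 ≈ 0.74639*I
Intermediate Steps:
L(R) = √2*√R (L(R) = √(2*R) = √2*√R)
p = 36 (p = (-6)² = 36)
z(A) = I*A*√2 (z(A) = (√2*√(-1))*A = (√2*I)*A = (I*√2)*A = I*A*√2)
z(19)/p = (I*19*√2)/36 = (19*I*√2)*(1/36) = 19*I*√2/36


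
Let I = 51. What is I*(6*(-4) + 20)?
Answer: -204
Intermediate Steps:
I*(6*(-4) + 20) = 51*(6*(-4) + 20) = 51*(-24 + 20) = 51*(-4) = -204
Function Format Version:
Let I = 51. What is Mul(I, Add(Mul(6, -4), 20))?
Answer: -204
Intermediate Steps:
Mul(I, Add(Mul(6, -4), 20)) = Mul(51, Add(Mul(6, -4), 20)) = Mul(51, Add(-24, 20)) = Mul(51, -4) = -204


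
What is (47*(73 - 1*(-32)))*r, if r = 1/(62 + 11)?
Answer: 4935/73 ≈ 67.603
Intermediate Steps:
r = 1/73 ≈ 0.013699
(47*(73 - 1*(-32)))*r = (47*(73 - 1*(-32)))*(1/73) = (47*(73 + 32))*(1/73) = (47*105)*(1/73) = 4935*(1/73) = 4935/73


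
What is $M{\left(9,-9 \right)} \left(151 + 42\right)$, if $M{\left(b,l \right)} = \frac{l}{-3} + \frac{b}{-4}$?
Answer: $\frac{579}{4} \approx 144.75$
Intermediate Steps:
$M{\left(b,l \right)} = - \frac{l}{3} - \frac{b}{4}$ ($M{\left(b,l \right)} = l \left(- \frac{1}{3}\right) + b \left(- \frac{1}{4}\right) = - \frac{l}{3} - \frac{b}{4}$)
$M{\left(9,-9 \right)} \left(151 + 42\right) = \left(\left(- \frac{1}{3}\right) \left(-9\right) - \frac{9}{4}\right) \left(151 + 42\right) = \left(3 - \frac{9}{4}\right) 193 = \frac{3}{4} \cdot 193 = \frac{579}{4}$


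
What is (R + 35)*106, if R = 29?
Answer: 6784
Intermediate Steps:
(R + 35)*106 = (29 + 35)*106 = 64*106 = 6784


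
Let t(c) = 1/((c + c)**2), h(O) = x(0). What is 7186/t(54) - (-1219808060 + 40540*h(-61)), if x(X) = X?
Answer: 1303625564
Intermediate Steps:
h(O) = 0
t(c) = 1/(4*c**2) (t(c) = 1/((2*c)**2) = 1/(4*c**2))
7186/t(54) - (-1219808060 + 40540*h(-61)) = 7186/(((1/4)/54**2)) - 40540/(1/(0 - 30089)) = 7186/(((1/4)*(1/2916))) - 40540/(1/(-30089)) = 7186/(1/11664) - 40540/(-1/30089) = 7186*11664 - 40540*(-30089) = 83817504 + 1219808060 = 1303625564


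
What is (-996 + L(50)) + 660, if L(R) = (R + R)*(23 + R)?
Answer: 6964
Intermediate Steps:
L(R) = 2*R*(23 + R) (L(R) = (2*R)*(23 + R) = 2*R*(23 + R))
(-996 + L(50)) + 660 = (-996 + 2*50*(23 + 50)) + 660 = (-996 + 2*50*73) + 660 = (-996 + 7300) + 660 = 6304 + 660 = 6964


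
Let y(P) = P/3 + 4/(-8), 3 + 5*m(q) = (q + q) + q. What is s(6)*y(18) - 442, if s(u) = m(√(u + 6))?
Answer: -4453/10 + 33*√3/5 ≈ -433.87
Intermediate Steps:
m(q) = -⅗ + 3*q/5 (m(q) = -⅗ + ((q + q) + q)/5 = -⅗ + (2*q + q)/5 = -⅗ + (3*q)/5 = -⅗ + 3*q/5)
s(u) = -⅗ + 3*√(6 + u)/5 (s(u) = -⅗ + 3*√(u + 6)/5 = -⅗ + 3*√(6 + u)/5)
y(P) = -½ + P/3 (y(P) = P*(⅓) + 4*(-⅛) = P/3 - ½ = -½ + P/3)
s(6)*y(18) - 442 = (-⅗ + 3*√(6 + 6)/5)*(-½ + (⅓)*18) - 442 = (-⅗ + 3*√12/5)*(-½ + 6) - 442 = (-⅗ + 3*(2*√3)/5)*(11/2) - 442 = (-⅗ + 6*√3/5)*(11/2) - 442 = (-33/10 + 33*√3/5) - 442 = -4453/10 + 33*√3/5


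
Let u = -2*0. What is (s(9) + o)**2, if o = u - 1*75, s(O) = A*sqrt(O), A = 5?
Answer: 3600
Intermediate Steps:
s(O) = 5*sqrt(O)
u = 0
o = -75 (o = 0 - 1*75 = 0 - 75 = -75)
(s(9) + o)**2 = (5*sqrt(9) - 75)**2 = (5*3 - 75)**2 = (15 - 75)**2 = (-60)**2 = 3600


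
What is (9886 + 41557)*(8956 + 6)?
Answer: 461032166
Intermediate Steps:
(9886 + 41557)*(8956 + 6) = 51443*8962 = 461032166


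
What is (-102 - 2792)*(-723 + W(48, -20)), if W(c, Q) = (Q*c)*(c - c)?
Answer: 2092362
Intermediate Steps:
W(c, Q) = 0 (W(c, Q) = (Q*c)*0 = 0)
(-102 - 2792)*(-723 + W(48, -20)) = (-102 - 2792)*(-723 + 0) = -2894*(-723) = 2092362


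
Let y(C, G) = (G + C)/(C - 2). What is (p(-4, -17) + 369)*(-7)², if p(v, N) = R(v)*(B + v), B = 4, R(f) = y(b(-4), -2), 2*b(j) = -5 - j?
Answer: 18081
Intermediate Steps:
b(j) = -5/2 - j/2 (b(j) = (-5 - j)/2 = -5/2 - j/2)
y(C, G) = (C + G)/(-2 + C)
R(f) = 1 (R(f) = ((-5/2 - ½*(-4)) - 2)/(-2 + (-5/2 - ½*(-4))) = ((-5/2 + 2) - 2)/(-2 + (-5/2 + 2)) = (-½ - 2)/(-2 - ½) = -5/2/(-5/2) = -⅖*(-5/2) = 1)
p(v, N) = 4 + v (p(v, N) = 1*(4 + v) = 4 + v)
(p(-4, -17) + 369)*(-7)² = ((4 - 4) + 369)*(-7)² = (0 + 369)*49 = 369*49 = 18081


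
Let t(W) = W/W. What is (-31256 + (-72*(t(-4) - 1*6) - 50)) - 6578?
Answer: -37524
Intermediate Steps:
t(W) = 1
(-31256 + (-72*(t(-4) - 1*6) - 50)) - 6578 = (-31256 + (-72*(1 - 1*6) - 50)) - 6578 = (-31256 + (-72*(1 - 6) - 50)) - 6578 = (-31256 + (-72*(-5) - 50)) - 6578 = (-31256 + (360 - 50)) - 6578 = (-31256 + 310) - 6578 = -30946 - 6578 = -37524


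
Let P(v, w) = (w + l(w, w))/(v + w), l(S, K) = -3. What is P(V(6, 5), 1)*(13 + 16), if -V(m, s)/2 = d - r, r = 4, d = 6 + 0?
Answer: 58/3 ≈ 19.333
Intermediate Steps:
d = 6
V(m, s) = -4 (V(m, s) = -2*(6 - 1*4) = -2*(6 - 4) = -2*2 = -4)
P(v, w) = (-3 + w)/(v + w) (P(v, w) = (w - 3)/(v + w) = (-3 + w)/(v + w))
P(V(6, 5), 1)*(13 + 16) = ((-3 + 1)/(-4 + 1))*(13 + 16) = (-2/(-3))*29 = -⅓*(-2)*29 = (⅔)*29 = 58/3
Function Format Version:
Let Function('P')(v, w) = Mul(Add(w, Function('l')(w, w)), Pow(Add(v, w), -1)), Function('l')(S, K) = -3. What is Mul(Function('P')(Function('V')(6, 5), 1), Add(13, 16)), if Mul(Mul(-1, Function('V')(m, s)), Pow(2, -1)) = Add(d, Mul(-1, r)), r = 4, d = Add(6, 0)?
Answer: Rational(58, 3) ≈ 19.333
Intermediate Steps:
d = 6
Function('V')(m, s) = -4 (Function('V')(m, s) = Mul(-2, Add(6, Mul(-1, 4))) = Mul(-2, Add(6, -4)) = Mul(-2, 2) = -4)
Function('P')(v, w) = Mul(Pow(Add(v, w), -1), Add(-3, w)) (Function('P')(v, w) = Mul(Add(w, -3), Pow(Add(v, w), -1)) = Mul(Add(-3, w), Pow(Add(v, w), -1)) = Mul(Pow(Add(v, w), -1), Add(-3, w)))
Mul(Function('P')(Function('V')(6, 5), 1), Add(13, 16)) = Mul(Mul(Pow(Add(-4, 1), -1), Add(-3, 1)), Add(13, 16)) = Mul(Mul(Pow(-3, -1), -2), 29) = Mul(Mul(Rational(-1, 3), -2), 29) = Mul(Rational(2, 3), 29) = Rational(58, 3)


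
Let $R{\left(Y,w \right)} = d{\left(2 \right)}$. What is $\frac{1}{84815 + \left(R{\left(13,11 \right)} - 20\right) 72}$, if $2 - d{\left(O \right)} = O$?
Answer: $\frac{1}{83375} \approx 1.1994 \cdot 10^{-5}$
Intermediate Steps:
$d{\left(O \right)} = 2 - O$
$R{\left(Y,w \right)} = 0$ ($R{\left(Y,w \right)} = 2 - 2 = 0$)
$\frac{1}{84815 + \left(R{\left(13,11 \right)} - 20\right) 72} = \frac{1}{84815 + \left(0 - 20\right) 72} = \frac{1}{84815 - 1440} = \frac{1}{83375}$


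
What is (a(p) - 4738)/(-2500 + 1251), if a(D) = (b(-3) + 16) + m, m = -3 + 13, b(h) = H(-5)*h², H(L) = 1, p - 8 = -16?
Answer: 4703/1249 ≈ 3.7654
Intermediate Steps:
p = -8 (p = 8 - 16 = -8)
b(h) = h² (b(h) = 1*h² = h²)
m = 10
a(D) = 35 (a(D) = ((-3)² + 16) + 10 = (9 + 16) + 10 = 25 + 10 = 35)
(a(p) - 4738)/(-2500 + 1251) = (35 - 4738)/(-2500 + 1251) = -4703/(-1249) = -4703*(-1/1249) = 4703/1249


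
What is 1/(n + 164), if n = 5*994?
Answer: 1/5134 ≈ 0.00019478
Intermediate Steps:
n = 4970
1/(n + 164) = 1/(4970 + 164) = 1/5134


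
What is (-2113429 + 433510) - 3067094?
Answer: -4747013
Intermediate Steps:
(-2113429 + 433510) - 3067094 = -1679919 - 3067094 = -4747013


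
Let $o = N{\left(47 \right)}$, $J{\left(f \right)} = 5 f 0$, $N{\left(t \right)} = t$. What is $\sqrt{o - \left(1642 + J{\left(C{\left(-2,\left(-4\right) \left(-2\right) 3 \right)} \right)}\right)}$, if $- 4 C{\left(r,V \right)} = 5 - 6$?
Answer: $i \sqrt{1595} \approx 39.937 i$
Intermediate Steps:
$C{\left(r,V \right)} = \frac{1}{4}$ ($C{\left(r,V \right)} = - \frac{5 - 6}{4} = \left(- \frac{1}{4}\right) \left(-1\right) = \frac{1}{4}$)
$J{\left(f \right)} = 0$
$o = 47$
$\sqrt{o - \left(1642 + J{\left(C{\left(-2,\left(-4\right) \left(-2\right) 3 \right)} \right)}\right)} = \sqrt{47 - 1642} = \sqrt{-1595} = i \sqrt{1595}$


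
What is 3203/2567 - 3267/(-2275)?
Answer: 15673214/5839925 ≈ 2.6838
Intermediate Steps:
3203/2567 - 3267/(-2275) = 3203*(1/2567) - 3267*(-1/2275) = 3203/2567 + 3267/2275 = 15673214/5839925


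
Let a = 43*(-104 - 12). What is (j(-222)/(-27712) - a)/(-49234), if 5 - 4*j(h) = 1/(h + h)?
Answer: -245491959635/2423125751808 ≈ -0.10131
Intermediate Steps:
j(h) = 5/4 - 1/(8*h) (j(h) = 5/4 - 1/(4*(h + h)) = 5/4 - 1/(2*h)/4 = 5/4 - 1/(8*h))
a = -4988 (a = 43*(-116) = -4988)
(j(-222)/(-27712) - a)/(-49234) = (((1/8)*(-1 + 10*(-222))/(-222))/(-27712) - 1*(-4988))/(-49234) = (((1/8)*(-1/222)*(-1 - 2220))*(-1/27712) + 4988)*(-1/49234) = (((1/8)*(-1/222)*(-2221))*(-1/27712) + 4988)*(-1/49234) = ((2221/1776)*(-1/27712) + 4988)*(-1/49234) = (-2221/49216512 + 4988)*(-1/49234) = (245491959635/49216512)*(-1/49234) = -245491959635/2423125751808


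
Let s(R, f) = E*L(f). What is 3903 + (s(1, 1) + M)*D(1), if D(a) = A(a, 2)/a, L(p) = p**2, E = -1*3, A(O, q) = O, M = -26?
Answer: 3874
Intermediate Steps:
E = -3
D(a) = 1 (D(a) = a/a = 1)
s(R, f) = -3*f**2
3903 + (s(1, 1) + M)*D(1) = 3903 + (-3*1**2 - 26)*1 = 3903 + (-3*1 - 26)*1 = 3903 + (-3 - 26)*1 = 3903 - 29*1 = 3903 - 29 = 3874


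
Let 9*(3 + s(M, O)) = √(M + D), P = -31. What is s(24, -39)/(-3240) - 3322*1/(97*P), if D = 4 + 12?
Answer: 3590767/3247560 - √10/14580 ≈ 1.1055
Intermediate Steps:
D = 16
s(M, O) = -3 + √(16 + M)/9 (s(M, O) = -3 + √(M + 16)/9 = -3 + √(16 + M)/9)
s(24, -39)/(-3240) - 3322*1/(97*P) = (-3 + √(16 + 24)/9)/(-3240) - 3322/((-31*97)) = (-3 + √40/9)*(-1/3240) - 3322/(-3007) = (-3 + (2*√10)/9)*(-1/3240) - 3322*(-1/3007) = (-3 + 2*√10/9)*(-1/3240) + 3322/3007 = (1/1080 - √10/14580) + 3322/3007 = 3590767/3247560 - √10/14580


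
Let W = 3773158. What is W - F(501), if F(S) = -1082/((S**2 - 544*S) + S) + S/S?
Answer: 39697384256/10521 ≈ 3.7732e+6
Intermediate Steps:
F(S) = 1 - 1082/(S**2 - 543*S) (F(S) = -1082/(S**2 - 543*S) + 1 = 1 - 1082/(S**2 - 543*S))
W - F(501) = 3773158 - (-1082 + 501**2 - 543*501)/(501*(-543 + 501)) = 3773158 - (-1082 + 251001 - 272043)/(501*(-42)) = 3773158 - (-1)*(-22124)/(501*42) = 3773158 - 1*11062/10521 = 3773158 - 11062/10521 = 39697384256/10521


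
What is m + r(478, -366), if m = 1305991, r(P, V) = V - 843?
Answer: 1304782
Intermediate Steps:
r(P, V) = -843 + V
m + r(478, -366) = 1305991 + (-843 - 366) = 1305991 - 1209 = 1304782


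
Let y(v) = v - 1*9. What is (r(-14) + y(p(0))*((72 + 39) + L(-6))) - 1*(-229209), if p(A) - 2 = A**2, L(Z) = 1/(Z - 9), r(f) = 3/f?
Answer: 47970773/210 ≈ 2.2843e+5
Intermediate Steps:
L(Z) = 1/(-9 + Z)
p(A) = 2 + A**2
y(v) = -9 + v (y(v) = v - 9 = -9 + v)
(r(-14) + y(p(0))*((72 + 39) + L(-6))) - 1*(-229209) = (3/(-14) + (-9 + (2 + 0**2))*((72 + 39) + 1/(-9 - 6))) - 1*(-229209) = (3*(-1/14) + (-9 + (2 + 0))*(111 + 1/(-15))) + 229209 = (-3/14 + (-9 + 2)*(111 - 1/15)) + 229209 = (-3/14 - 7*1664/15) + 229209 = (-3/14 - 11648/15) + 229209 = -163117/210 + 229209 = 47970773/210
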